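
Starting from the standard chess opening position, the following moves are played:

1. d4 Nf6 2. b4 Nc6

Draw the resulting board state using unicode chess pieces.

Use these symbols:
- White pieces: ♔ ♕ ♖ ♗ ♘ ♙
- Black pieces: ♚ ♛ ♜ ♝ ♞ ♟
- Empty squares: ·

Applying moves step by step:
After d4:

♜ ♞ ♝ ♛ ♚ ♝ ♞ ♜
♟ ♟ ♟ ♟ ♟ ♟ ♟ ♟
· · · · · · · ·
· · · · · · · ·
· · · ♙ · · · ·
· · · · · · · ·
♙ ♙ ♙ · ♙ ♙ ♙ ♙
♖ ♘ ♗ ♕ ♔ ♗ ♘ ♖


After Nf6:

♜ ♞ ♝ ♛ ♚ ♝ · ♜
♟ ♟ ♟ ♟ ♟ ♟ ♟ ♟
· · · · · ♞ · ·
· · · · · · · ·
· · · ♙ · · · ·
· · · · · · · ·
♙ ♙ ♙ · ♙ ♙ ♙ ♙
♖ ♘ ♗ ♕ ♔ ♗ ♘ ♖


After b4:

♜ ♞ ♝ ♛ ♚ ♝ · ♜
♟ ♟ ♟ ♟ ♟ ♟ ♟ ♟
· · · · · ♞ · ·
· · · · · · · ·
· ♙ · ♙ · · · ·
· · · · · · · ·
♙ · ♙ · ♙ ♙ ♙ ♙
♖ ♘ ♗ ♕ ♔ ♗ ♘ ♖


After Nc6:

♜ · ♝ ♛ ♚ ♝ · ♜
♟ ♟ ♟ ♟ ♟ ♟ ♟ ♟
· · ♞ · · ♞ · ·
· · · · · · · ·
· ♙ · ♙ · · · ·
· · · · · · · ·
♙ · ♙ · ♙ ♙ ♙ ♙
♖ ♘ ♗ ♕ ♔ ♗ ♘ ♖



  a b c d e f g h
  ─────────────────
8│♜ · ♝ ♛ ♚ ♝ · ♜│8
7│♟ ♟ ♟ ♟ ♟ ♟ ♟ ♟│7
6│· · ♞ · · ♞ · ·│6
5│· · · · · · · ·│5
4│· ♙ · ♙ · · · ·│4
3│· · · · · · · ·│3
2│♙ · ♙ · ♙ ♙ ♙ ♙│2
1│♖ ♘ ♗ ♕ ♔ ♗ ♘ ♖│1
  ─────────────────
  a b c d e f g h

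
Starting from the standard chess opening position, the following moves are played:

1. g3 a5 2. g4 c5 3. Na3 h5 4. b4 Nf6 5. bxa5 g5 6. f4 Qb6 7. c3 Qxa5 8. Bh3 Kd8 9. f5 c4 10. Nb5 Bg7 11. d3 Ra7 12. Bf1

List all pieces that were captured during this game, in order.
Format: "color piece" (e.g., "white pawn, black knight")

Tracking captures:
  bxa5: captured black pawn
  Qxa5: captured white pawn

black pawn, white pawn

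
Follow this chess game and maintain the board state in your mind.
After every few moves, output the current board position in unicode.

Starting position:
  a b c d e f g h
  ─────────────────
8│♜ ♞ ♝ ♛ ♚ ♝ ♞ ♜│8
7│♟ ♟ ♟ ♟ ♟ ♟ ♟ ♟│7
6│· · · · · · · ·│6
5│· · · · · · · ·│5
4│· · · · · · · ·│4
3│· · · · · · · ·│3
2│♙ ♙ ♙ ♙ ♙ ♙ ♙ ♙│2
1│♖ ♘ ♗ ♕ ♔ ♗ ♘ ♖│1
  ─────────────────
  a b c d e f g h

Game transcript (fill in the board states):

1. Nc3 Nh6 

  a b c d e f g h
  ─────────────────
8│♜ ♞ ♝ ♛ ♚ ♝ · ♜│8
7│♟ ♟ ♟ ♟ ♟ ♟ ♟ ♟│7
6│· · · · · · · ♞│6
5│· · · · · · · ·│5
4│· · · · · · · ·│4
3│· · ♘ · · · · ·│3
2│♙ ♙ ♙ ♙ ♙ ♙ ♙ ♙│2
1│♖ · ♗ ♕ ♔ ♗ ♘ ♖│1
  ─────────────────
  a b c d e f g h

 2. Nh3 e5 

  a b c d e f g h
  ─────────────────
8│♜ ♞ ♝ ♛ ♚ ♝ · ♜│8
7│♟ ♟ ♟ ♟ · ♟ ♟ ♟│7
6│· · · · · · · ♞│6
5│· · · · ♟ · · ·│5
4│· · · · · · · ·│4
3│· · ♘ · · · · ♘│3
2│♙ ♙ ♙ ♙ ♙ ♙ ♙ ♙│2
1│♖ · ♗ ♕ ♔ ♗ · ♖│1
  ─────────────────
  a b c d e f g h

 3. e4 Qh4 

  a b c d e f g h
  ─────────────────
8│♜ ♞ ♝ · ♚ ♝ · ♜│8
7│♟ ♟ ♟ ♟ · ♟ ♟ ♟│7
6│· · · · · · · ♞│6
5│· · · · ♟ · · ·│5
4│· · · · ♙ · · ♛│4
3│· · ♘ · · · · ♘│3
2│♙ ♙ ♙ ♙ · ♙ ♙ ♙│2
1│♖ · ♗ ♕ ♔ ♗ · ♖│1
  ─────────────────
  a b c d e f g h



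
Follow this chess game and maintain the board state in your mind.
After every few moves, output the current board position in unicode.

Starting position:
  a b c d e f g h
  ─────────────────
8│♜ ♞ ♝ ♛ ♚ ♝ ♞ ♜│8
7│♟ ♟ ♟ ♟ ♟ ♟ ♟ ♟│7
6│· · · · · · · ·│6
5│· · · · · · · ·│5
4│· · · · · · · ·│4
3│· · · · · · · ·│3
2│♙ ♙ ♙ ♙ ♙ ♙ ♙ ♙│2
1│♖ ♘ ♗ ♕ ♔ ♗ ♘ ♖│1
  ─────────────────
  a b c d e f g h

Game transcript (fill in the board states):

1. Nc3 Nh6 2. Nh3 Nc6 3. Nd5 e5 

  a b c d e f g h
  ─────────────────
8│♜ · ♝ ♛ ♚ ♝ · ♜│8
7│♟ ♟ ♟ ♟ · ♟ ♟ ♟│7
6│· · ♞ · · · · ♞│6
5│· · · ♘ ♟ · · ·│5
4│· · · · · · · ·│4
3│· · · · · · · ♘│3
2│♙ ♙ ♙ ♙ ♙ ♙ ♙ ♙│2
1│♖ · ♗ ♕ ♔ ♗ · ♖│1
  ─────────────────
  a b c d e f g h

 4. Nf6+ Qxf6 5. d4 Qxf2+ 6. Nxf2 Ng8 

  a b c d e f g h
  ─────────────────
8│♜ · ♝ · ♚ ♝ ♞ ♜│8
7│♟ ♟ ♟ ♟ · ♟ ♟ ♟│7
6│· · ♞ · · · · ·│6
5│· · · · ♟ · · ·│5
4│· · · ♙ · · · ·│4
3│· · · · · · · ·│3
2│♙ ♙ ♙ · ♙ ♘ ♙ ♙│2
1│♖ · ♗ ♕ ♔ ♗ · ♖│1
  ─────────────────
  a b c d e f g h

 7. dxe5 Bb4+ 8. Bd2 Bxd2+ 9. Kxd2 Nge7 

  a b c d e f g h
  ─────────────────
8│♜ · ♝ · ♚ · · ♜│8
7│♟ ♟ ♟ ♟ ♞ ♟ ♟ ♟│7
6│· · ♞ · · · · ·│6
5│· · · · ♙ · · ·│5
4│· · · · · · · ·│4
3│· · · · · · · ·│3
2│♙ ♙ ♙ ♔ ♙ ♘ ♙ ♙│2
1│♖ · · ♕ · ♗ · ♖│1
  ─────────────────
  a b c d e f g h

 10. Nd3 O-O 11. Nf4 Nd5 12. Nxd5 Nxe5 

  a b c d e f g h
  ─────────────────
8│♜ · ♝ · · ♜ ♚ ·│8
7│♟ ♟ ♟ ♟ · ♟ ♟ ♟│7
6│· · · · · · · ·│6
5│· · · ♘ ♞ · · ·│5
4│· · · · · · · ·│4
3│· · · · · · · ·│3
2│♙ ♙ ♙ ♔ ♙ · ♙ ♙│2
1│♖ · · ♕ · ♗ · ♖│1
  ─────────────────
  a b c d e f g h

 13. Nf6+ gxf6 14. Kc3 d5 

  a b c d e f g h
  ─────────────────
8│♜ · ♝ · · ♜ ♚ ·│8
7│♟ ♟ ♟ · · ♟ · ♟│7
6│· · · · · ♟ · ·│6
5│· · · ♟ ♞ · · ·│5
4│· · · · · · · ·│4
3│· · ♔ · · · · ·│3
2│♙ ♙ ♙ · ♙ · ♙ ♙│2
1│♖ · · ♕ · ♗ · ♖│1
  ─────────────────
  a b c d e f g h


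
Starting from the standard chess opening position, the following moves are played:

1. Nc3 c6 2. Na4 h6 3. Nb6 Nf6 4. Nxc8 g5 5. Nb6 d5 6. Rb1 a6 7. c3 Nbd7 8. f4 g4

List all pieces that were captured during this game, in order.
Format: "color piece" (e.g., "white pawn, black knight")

Tracking captures:
  Nxc8: captured black bishop

black bishop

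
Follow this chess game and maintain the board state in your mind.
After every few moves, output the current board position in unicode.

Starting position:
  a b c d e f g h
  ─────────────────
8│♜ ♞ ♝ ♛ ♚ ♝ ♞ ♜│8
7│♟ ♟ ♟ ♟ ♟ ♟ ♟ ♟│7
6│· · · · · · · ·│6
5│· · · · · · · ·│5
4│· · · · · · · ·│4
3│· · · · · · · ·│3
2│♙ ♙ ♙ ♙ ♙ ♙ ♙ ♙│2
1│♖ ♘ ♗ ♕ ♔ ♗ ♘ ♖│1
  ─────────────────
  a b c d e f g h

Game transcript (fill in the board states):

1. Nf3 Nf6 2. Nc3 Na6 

  a b c d e f g h
  ─────────────────
8│♜ · ♝ ♛ ♚ ♝ · ♜│8
7│♟ ♟ ♟ ♟ ♟ ♟ ♟ ♟│7
6│♞ · · · · ♞ · ·│6
5│· · · · · · · ·│5
4│· · · · · · · ·│4
3│· · ♘ · · ♘ · ·│3
2│♙ ♙ ♙ ♙ ♙ ♙ ♙ ♙│2
1│♖ · ♗ ♕ ♔ ♗ · ♖│1
  ─────────────────
  a b c d e f g h

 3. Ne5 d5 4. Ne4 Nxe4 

  a b c d e f g h
  ─────────────────
8│♜ · ♝ ♛ ♚ ♝ · ♜│8
7│♟ ♟ ♟ · ♟ ♟ ♟ ♟│7
6│♞ · · · · · · ·│6
5│· · · ♟ ♘ · · ·│5
4│· · · · ♞ · · ·│4
3│· · · · · · · ·│3
2│♙ ♙ ♙ ♙ ♙ ♙ ♙ ♙│2
1│♖ · ♗ ♕ ♔ ♗ · ♖│1
  ─────────────────
  a b c d e f g h

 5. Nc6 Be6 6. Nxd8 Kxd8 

  a b c d e f g h
  ─────────────────
8│♜ · · ♚ · ♝ · ♜│8
7│♟ ♟ ♟ · ♟ ♟ ♟ ♟│7
6│♞ · · · ♝ · · ·│6
5│· · · ♟ · · · ·│5
4│· · · · ♞ · · ·│4
3│· · · · · · · ·│3
2│♙ ♙ ♙ ♙ ♙ ♙ ♙ ♙│2
1│♖ · ♗ ♕ ♔ ♗ · ♖│1
  ─────────────────
  a b c d e f g h



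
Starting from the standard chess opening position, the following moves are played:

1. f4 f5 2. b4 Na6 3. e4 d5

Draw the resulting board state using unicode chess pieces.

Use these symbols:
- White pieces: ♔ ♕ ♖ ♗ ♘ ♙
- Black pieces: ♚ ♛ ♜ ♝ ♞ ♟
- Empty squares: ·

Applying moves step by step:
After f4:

♜ ♞ ♝ ♛ ♚ ♝ ♞ ♜
♟ ♟ ♟ ♟ ♟ ♟ ♟ ♟
· · · · · · · ·
· · · · · · · ·
· · · · · ♙ · ·
· · · · · · · ·
♙ ♙ ♙ ♙ ♙ · ♙ ♙
♖ ♘ ♗ ♕ ♔ ♗ ♘ ♖


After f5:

♜ ♞ ♝ ♛ ♚ ♝ ♞ ♜
♟ ♟ ♟ ♟ ♟ · ♟ ♟
· · · · · · · ·
· · · · · ♟ · ·
· · · · · ♙ · ·
· · · · · · · ·
♙ ♙ ♙ ♙ ♙ · ♙ ♙
♖ ♘ ♗ ♕ ♔ ♗ ♘ ♖


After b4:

♜ ♞ ♝ ♛ ♚ ♝ ♞ ♜
♟ ♟ ♟ ♟ ♟ · ♟ ♟
· · · · · · · ·
· · · · · ♟ · ·
· ♙ · · · ♙ · ·
· · · · · · · ·
♙ · ♙ ♙ ♙ · ♙ ♙
♖ ♘ ♗ ♕ ♔ ♗ ♘ ♖


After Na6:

♜ · ♝ ♛ ♚ ♝ ♞ ♜
♟ ♟ ♟ ♟ ♟ · ♟ ♟
♞ · · · · · · ·
· · · · · ♟ · ·
· ♙ · · · ♙ · ·
· · · · · · · ·
♙ · ♙ ♙ ♙ · ♙ ♙
♖ ♘ ♗ ♕ ♔ ♗ ♘ ♖


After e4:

♜ · ♝ ♛ ♚ ♝ ♞ ♜
♟ ♟ ♟ ♟ ♟ · ♟ ♟
♞ · · · · · · ·
· · · · · ♟ · ·
· ♙ · · ♙ ♙ · ·
· · · · · · · ·
♙ · ♙ ♙ · · ♙ ♙
♖ ♘ ♗ ♕ ♔ ♗ ♘ ♖


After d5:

♜ · ♝ ♛ ♚ ♝ ♞ ♜
♟ ♟ ♟ · ♟ · ♟ ♟
♞ · · · · · · ·
· · · ♟ · ♟ · ·
· ♙ · · ♙ ♙ · ·
· · · · · · · ·
♙ · ♙ ♙ · · ♙ ♙
♖ ♘ ♗ ♕ ♔ ♗ ♘ ♖



  a b c d e f g h
  ─────────────────
8│♜ · ♝ ♛ ♚ ♝ ♞ ♜│8
7│♟ ♟ ♟ · ♟ · ♟ ♟│7
6│♞ · · · · · · ·│6
5│· · · ♟ · ♟ · ·│5
4│· ♙ · · ♙ ♙ · ·│4
3│· · · · · · · ·│3
2│♙ · ♙ ♙ · · ♙ ♙│2
1│♖ ♘ ♗ ♕ ♔ ♗ ♘ ♖│1
  ─────────────────
  a b c d e f g h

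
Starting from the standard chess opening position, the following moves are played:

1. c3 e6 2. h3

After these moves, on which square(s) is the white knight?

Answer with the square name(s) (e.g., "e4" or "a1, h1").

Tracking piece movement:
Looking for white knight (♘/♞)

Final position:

  a b c d e f g h
  ─────────────────
8│♜ ♞ ♝ ♛ ♚ ♝ ♞ ♜│8
7│♟ ♟ ♟ ♟ · ♟ ♟ ♟│7
6│· · · · ♟ · · ·│6
5│· · · · · · · ·│5
4│· · · · · · · ·│4
3│· · ♙ · · · · ♙│3
2│♙ ♙ · ♙ ♙ ♙ ♙ ·│2
1│♖ ♘ ♗ ♕ ♔ ♗ ♘ ♖│1
  ─────────────────
  a b c d e f g h


b1, g1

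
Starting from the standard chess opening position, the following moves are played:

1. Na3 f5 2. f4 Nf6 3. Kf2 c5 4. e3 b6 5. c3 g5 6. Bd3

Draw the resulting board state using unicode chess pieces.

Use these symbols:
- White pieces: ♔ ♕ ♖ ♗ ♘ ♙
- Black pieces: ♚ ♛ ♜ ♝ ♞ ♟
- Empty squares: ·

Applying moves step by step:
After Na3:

♜ ♞ ♝ ♛ ♚ ♝ ♞ ♜
♟ ♟ ♟ ♟ ♟ ♟ ♟ ♟
· · · · · · · ·
· · · · · · · ·
· · · · · · · ·
♘ · · · · · · ·
♙ ♙ ♙ ♙ ♙ ♙ ♙ ♙
♖ · ♗ ♕ ♔ ♗ ♘ ♖


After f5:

♜ ♞ ♝ ♛ ♚ ♝ ♞ ♜
♟ ♟ ♟ ♟ ♟ · ♟ ♟
· · · · · · · ·
· · · · · ♟ · ·
· · · · · · · ·
♘ · · · · · · ·
♙ ♙ ♙ ♙ ♙ ♙ ♙ ♙
♖ · ♗ ♕ ♔ ♗ ♘ ♖


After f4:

♜ ♞ ♝ ♛ ♚ ♝ ♞ ♜
♟ ♟ ♟ ♟ ♟ · ♟ ♟
· · · · · · · ·
· · · · · ♟ · ·
· · · · · ♙ · ·
♘ · · · · · · ·
♙ ♙ ♙ ♙ ♙ · ♙ ♙
♖ · ♗ ♕ ♔ ♗ ♘ ♖


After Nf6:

♜ ♞ ♝ ♛ ♚ ♝ · ♜
♟ ♟ ♟ ♟ ♟ · ♟ ♟
· · · · · ♞ · ·
· · · · · ♟ · ·
· · · · · ♙ · ·
♘ · · · · · · ·
♙ ♙ ♙ ♙ ♙ · ♙ ♙
♖ · ♗ ♕ ♔ ♗ ♘ ♖


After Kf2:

♜ ♞ ♝ ♛ ♚ ♝ · ♜
♟ ♟ ♟ ♟ ♟ · ♟ ♟
· · · · · ♞ · ·
· · · · · ♟ · ·
· · · · · ♙ · ·
♘ · · · · · · ·
♙ ♙ ♙ ♙ ♙ ♔ ♙ ♙
♖ · ♗ ♕ · ♗ ♘ ♖


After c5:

♜ ♞ ♝ ♛ ♚ ♝ · ♜
♟ ♟ · ♟ ♟ · ♟ ♟
· · · · · ♞ · ·
· · ♟ · · ♟ · ·
· · · · · ♙ · ·
♘ · · · · · · ·
♙ ♙ ♙ ♙ ♙ ♔ ♙ ♙
♖ · ♗ ♕ · ♗ ♘ ♖


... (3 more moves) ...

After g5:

♜ ♞ ♝ ♛ ♚ ♝ · ♜
♟ · · ♟ ♟ · · ♟
· ♟ · · · ♞ · ·
· · ♟ · · ♟ ♟ ·
· · · · · ♙ · ·
♘ · ♙ · ♙ · · ·
♙ ♙ · ♙ · ♔ ♙ ♙
♖ · ♗ ♕ · ♗ ♘ ♖


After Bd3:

♜ ♞ ♝ ♛ ♚ ♝ · ♜
♟ · · ♟ ♟ · · ♟
· ♟ · · · ♞ · ·
· · ♟ · · ♟ ♟ ·
· · · · · ♙ · ·
♘ · ♙ ♗ ♙ · · ·
♙ ♙ · ♙ · ♔ ♙ ♙
♖ · ♗ ♕ · · ♘ ♖



  a b c d e f g h
  ─────────────────
8│♜ ♞ ♝ ♛ ♚ ♝ · ♜│8
7│♟ · · ♟ ♟ · · ♟│7
6│· ♟ · · · ♞ · ·│6
5│· · ♟ · · ♟ ♟ ·│5
4│· · · · · ♙ · ·│4
3│♘ · ♙ ♗ ♙ · · ·│3
2│♙ ♙ · ♙ · ♔ ♙ ♙│2
1│♖ · ♗ ♕ · · ♘ ♖│1
  ─────────────────
  a b c d e f g h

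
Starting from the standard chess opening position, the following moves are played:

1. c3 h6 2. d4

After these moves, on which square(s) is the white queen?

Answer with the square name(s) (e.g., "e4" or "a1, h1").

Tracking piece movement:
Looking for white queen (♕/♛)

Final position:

  a b c d e f g h
  ─────────────────
8│♜ ♞ ♝ ♛ ♚ ♝ ♞ ♜│8
7│♟ ♟ ♟ ♟ ♟ ♟ ♟ ·│7
6│· · · · · · · ♟│6
5│· · · · · · · ·│5
4│· · · ♙ · · · ·│4
3│· · ♙ · · · · ·│3
2│♙ ♙ · · ♙ ♙ ♙ ♙│2
1│♖ ♘ ♗ ♕ ♔ ♗ ♘ ♖│1
  ─────────────────
  a b c d e f g h


d1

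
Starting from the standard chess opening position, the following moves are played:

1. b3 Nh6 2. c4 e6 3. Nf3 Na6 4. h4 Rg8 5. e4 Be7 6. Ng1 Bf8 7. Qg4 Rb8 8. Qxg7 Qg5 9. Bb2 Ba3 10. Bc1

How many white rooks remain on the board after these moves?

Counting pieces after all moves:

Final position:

  a b c d e f g h
  ─────────────────
8│· ♜ ♝ · ♚ · ♜ ·│8
7│♟ ♟ ♟ ♟ · ♟ ♕ ♟│7
6│♞ · · · ♟ · · ♞│6
5│· · · · · · ♛ ·│5
4│· · ♙ · ♙ · · ♙│4
3│♝ ♙ · · · · · ·│3
2│♙ · · ♙ · ♙ ♙ ·│2
1│♖ ♘ ♗ · ♔ ♗ ♘ ♖│1
  ─────────────────
  a b c d e f g h


2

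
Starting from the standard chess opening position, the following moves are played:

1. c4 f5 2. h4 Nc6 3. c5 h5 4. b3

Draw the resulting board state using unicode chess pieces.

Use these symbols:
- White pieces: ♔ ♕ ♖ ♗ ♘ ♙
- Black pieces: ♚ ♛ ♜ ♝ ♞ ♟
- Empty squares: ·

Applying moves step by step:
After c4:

♜ ♞ ♝ ♛ ♚ ♝ ♞ ♜
♟ ♟ ♟ ♟ ♟ ♟ ♟ ♟
· · · · · · · ·
· · · · · · · ·
· · ♙ · · · · ·
· · · · · · · ·
♙ ♙ · ♙ ♙ ♙ ♙ ♙
♖ ♘ ♗ ♕ ♔ ♗ ♘ ♖


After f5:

♜ ♞ ♝ ♛ ♚ ♝ ♞ ♜
♟ ♟ ♟ ♟ ♟ · ♟ ♟
· · · · · · · ·
· · · · · ♟ · ·
· · ♙ · · · · ·
· · · · · · · ·
♙ ♙ · ♙ ♙ ♙ ♙ ♙
♖ ♘ ♗ ♕ ♔ ♗ ♘ ♖


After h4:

♜ ♞ ♝ ♛ ♚ ♝ ♞ ♜
♟ ♟ ♟ ♟ ♟ · ♟ ♟
· · · · · · · ·
· · · · · ♟ · ·
· · ♙ · · · · ♙
· · · · · · · ·
♙ ♙ · ♙ ♙ ♙ ♙ ·
♖ ♘ ♗ ♕ ♔ ♗ ♘ ♖


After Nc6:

♜ · ♝ ♛ ♚ ♝ ♞ ♜
♟ ♟ ♟ ♟ ♟ · ♟ ♟
· · ♞ · · · · ·
· · · · · ♟ · ·
· · ♙ · · · · ♙
· · · · · · · ·
♙ ♙ · ♙ ♙ ♙ ♙ ·
♖ ♘ ♗ ♕ ♔ ♗ ♘ ♖


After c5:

♜ · ♝ ♛ ♚ ♝ ♞ ♜
♟ ♟ ♟ ♟ ♟ · ♟ ♟
· · ♞ · · · · ·
· · ♙ · · ♟ · ·
· · · · · · · ♙
· · · · · · · ·
♙ ♙ · ♙ ♙ ♙ ♙ ·
♖ ♘ ♗ ♕ ♔ ♗ ♘ ♖


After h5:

♜ · ♝ ♛ ♚ ♝ ♞ ♜
♟ ♟ ♟ ♟ ♟ · ♟ ·
· · ♞ · · · · ·
· · ♙ · · ♟ · ♟
· · · · · · · ♙
· · · · · · · ·
♙ ♙ · ♙ ♙ ♙ ♙ ·
♖ ♘ ♗ ♕ ♔ ♗ ♘ ♖


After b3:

♜ · ♝ ♛ ♚ ♝ ♞ ♜
♟ ♟ ♟ ♟ ♟ · ♟ ·
· · ♞ · · · · ·
· · ♙ · · ♟ · ♟
· · · · · · · ♙
· ♙ · · · · · ·
♙ · · ♙ ♙ ♙ ♙ ·
♖ ♘ ♗ ♕ ♔ ♗ ♘ ♖



  a b c d e f g h
  ─────────────────
8│♜ · ♝ ♛ ♚ ♝ ♞ ♜│8
7│♟ ♟ ♟ ♟ ♟ · ♟ ·│7
6│· · ♞ · · · · ·│6
5│· · ♙ · · ♟ · ♟│5
4│· · · · · · · ♙│4
3│· ♙ · · · · · ·│3
2│♙ · · ♙ ♙ ♙ ♙ ·│2
1│♖ ♘ ♗ ♕ ♔ ♗ ♘ ♖│1
  ─────────────────
  a b c d e f g h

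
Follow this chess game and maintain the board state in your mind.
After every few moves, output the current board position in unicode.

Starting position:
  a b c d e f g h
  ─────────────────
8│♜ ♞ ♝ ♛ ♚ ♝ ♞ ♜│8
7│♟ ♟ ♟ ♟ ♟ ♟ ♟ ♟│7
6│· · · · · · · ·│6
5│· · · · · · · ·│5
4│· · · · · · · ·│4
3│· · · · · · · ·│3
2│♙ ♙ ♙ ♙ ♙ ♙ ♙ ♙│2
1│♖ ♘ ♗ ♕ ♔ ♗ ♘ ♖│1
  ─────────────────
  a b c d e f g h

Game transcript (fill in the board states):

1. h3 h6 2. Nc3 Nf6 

  a b c d e f g h
  ─────────────────
8│♜ ♞ ♝ ♛ ♚ ♝ · ♜│8
7│♟ ♟ ♟ ♟ ♟ ♟ ♟ ·│7
6│· · · · · ♞ · ♟│6
5│· · · · · · · ·│5
4│· · · · · · · ·│4
3│· · ♘ · · · · ♙│3
2│♙ ♙ ♙ ♙ ♙ ♙ ♙ ·│2
1│♖ · ♗ ♕ ♔ ♗ ♘ ♖│1
  ─────────────────
  a b c d e f g h

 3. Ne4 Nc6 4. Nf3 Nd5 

  a b c d e f g h
  ─────────────────
8│♜ · ♝ ♛ ♚ ♝ · ♜│8
7│♟ ♟ ♟ ♟ ♟ ♟ ♟ ·│7
6│· · ♞ · · · · ♟│6
5│· · · ♞ · · · ·│5
4│· · · · ♘ · · ·│4
3│· · · · · ♘ · ♙│3
2│♙ ♙ ♙ ♙ ♙ ♙ ♙ ·│2
1│♖ · ♗ ♕ ♔ ♗ · ♖│1
  ─────────────────
  a b c d e f g h

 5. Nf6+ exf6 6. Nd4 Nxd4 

  a b c d e f g h
  ─────────────────
8│♜ · ♝ ♛ ♚ ♝ · ♜│8
7│♟ ♟ ♟ ♟ · ♟ ♟ ·│7
6│· · · · · ♟ · ♟│6
5│· · · ♞ · · · ·│5
4│· · · ♞ · · · ·│4
3│· · · · · · · ♙│3
2│♙ ♙ ♙ ♙ ♙ ♙ ♙ ·│2
1│♖ · ♗ ♕ ♔ ♗ · ♖│1
  ─────────────────
  a b c d e f g h

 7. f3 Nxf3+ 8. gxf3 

  a b c d e f g h
  ─────────────────
8│♜ · ♝ ♛ ♚ ♝ · ♜│8
7│♟ ♟ ♟ ♟ · ♟ ♟ ·│7
6│· · · · · ♟ · ♟│6
5│· · · ♞ · · · ·│5
4│· · · · · · · ·│4
3│· · · · · ♙ · ♙│3
2│♙ ♙ ♙ ♙ ♙ · · ·│2
1│♖ · ♗ ♕ ♔ ♗ · ♖│1
  ─────────────────
  a b c d e f g h


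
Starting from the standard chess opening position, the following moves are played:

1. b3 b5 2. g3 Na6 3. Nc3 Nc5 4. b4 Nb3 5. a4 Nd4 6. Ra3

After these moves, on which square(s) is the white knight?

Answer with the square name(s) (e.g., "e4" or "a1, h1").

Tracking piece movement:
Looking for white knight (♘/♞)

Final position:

  a b c d e f g h
  ─────────────────
8│♜ · ♝ ♛ ♚ ♝ ♞ ♜│8
7│♟ · ♟ ♟ ♟ ♟ ♟ ♟│7
6│· · · · · · · ·│6
5│· ♟ · · · · · ·│5
4│♙ ♙ · ♞ · · · ·│4
3│♖ · ♘ · · · ♙ ·│3
2│· · ♙ ♙ ♙ ♙ · ♙│2
1│· · ♗ ♕ ♔ ♗ ♘ ♖│1
  ─────────────────
  a b c d e f g h


c3, g1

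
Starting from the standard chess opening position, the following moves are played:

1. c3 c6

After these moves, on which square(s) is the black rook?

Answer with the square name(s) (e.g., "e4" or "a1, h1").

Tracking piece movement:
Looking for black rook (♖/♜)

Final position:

  a b c d e f g h
  ─────────────────
8│♜ ♞ ♝ ♛ ♚ ♝ ♞ ♜│8
7│♟ ♟ · ♟ ♟ ♟ ♟ ♟│7
6│· · ♟ · · · · ·│6
5│· · · · · · · ·│5
4│· · · · · · · ·│4
3│· · ♙ · · · · ·│3
2│♙ ♙ · ♙ ♙ ♙ ♙ ♙│2
1│♖ ♘ ♗ ♕ ♔ ♗ ♘ ♖│1
  ─────────────────
  a b c d e f g h


a8, h8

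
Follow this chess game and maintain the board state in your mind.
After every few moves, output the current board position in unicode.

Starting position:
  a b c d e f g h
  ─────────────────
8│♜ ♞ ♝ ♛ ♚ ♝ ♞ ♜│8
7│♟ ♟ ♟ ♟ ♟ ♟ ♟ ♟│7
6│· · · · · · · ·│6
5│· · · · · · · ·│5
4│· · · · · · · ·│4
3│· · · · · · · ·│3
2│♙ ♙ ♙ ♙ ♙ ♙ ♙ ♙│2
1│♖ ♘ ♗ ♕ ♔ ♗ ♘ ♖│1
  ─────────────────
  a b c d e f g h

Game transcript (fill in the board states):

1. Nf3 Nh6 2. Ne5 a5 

  a b c d e f g h
  ─────────────────
8│♜ ♞ ♝ ♛ ♚ ♝ · ♜│8
7│· ♟ ♟ ♟ ♟ ♟ ♟ ♟│7
6│· · · · · · · ♞│6
5│♟ · · · ♘ · · ·│5
4│· · · · · · · ·│4
3│· · · · · · · ·│3
2│♙ ♙ ♙ ♙ ♙ ♙ ♙ ♙│2
1│♖ ♘ ♗ ♕ ♔ ♗ · ♖│1
  ─────────────────
  a b c d e f g h

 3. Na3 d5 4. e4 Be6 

  a b c d e f g h
  ─────────────────
8│♜ ♞ · ♛ ♚ ♝ · ♜│8
7│· ♟ ♟ · ♟ ♟ ♟ ♟│7
6│· · · · ♝ · · ♞│6
5│♟ · · ♟ ♘ · · ·│5
4│· · · · ♙ · · ·│4
3│♘ · · · · · · ·│3
2│♙ ♙ ♙ ♙ · ♙ ♙ ♙│2
1│♖ · ♗ ♕ ♔ ♗ · ♖│1
  ─────────────────
  a b c d e f g h

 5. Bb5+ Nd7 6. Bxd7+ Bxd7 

  a b c d e f g h
  ─────────────────
8│♜ · · ♛ ♚ ♝ · ♜│8
7│· ♟ ♟ ♝ ♟ ♟ ♟ ♟│7
6│· · · · · · · ♞│6
5│♟ · · ♟ ♘ · · ·│5
4│· · · · ♙ · · ·│4
3│♘ · · · · · · ·│3
2│♙ ♙ ♙ ♙ · ♙ ♙ ♙│2
1│♖ · ♗ ♕ ♔ · · ♖│1
  ─────────────────
  a b c d e f g h

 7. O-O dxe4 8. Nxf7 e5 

  a b c d e f g h
  ─────────────────
8│♜ · · ♛ ♚ ♝ · ♜│8
7│· ♟ ♟ ♝ · ♘ ♟ ♟│7
6│· · · · · · · ♞│6
5│♟ · · · ♟ · · ·│5
4│· · · · ♟ · · ·│4
3│♘ · · · · · · ·│3
2│♙ ♙ ♙ ♙ · ♙ ♙ ♙│2
1│♖ · ♗ ♕ · ♖ ♔ ·│1
  ─────────────────
  a b c d e f g h

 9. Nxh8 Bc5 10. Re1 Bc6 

  a b c d e f g h
  ─────────────────
8│♜ · · ♛ ♚ · · ♘│8
7│· ♟ ♟ · · · ♟ ♟│7
6│· · ♝ · · · · ♞│6
5│♟ · ♝ · ♟ · · ·│5
4│· · · · ♟ · · ·│4
3│♘ · · · · · · ·│3
2│♙ ♙ ♙ ♙ · ♙ ♙ ♙│2
1│♖ · ♗ ♕ ♖ · ♔ ·│1
  ─────────────────
  a b c d e f g h



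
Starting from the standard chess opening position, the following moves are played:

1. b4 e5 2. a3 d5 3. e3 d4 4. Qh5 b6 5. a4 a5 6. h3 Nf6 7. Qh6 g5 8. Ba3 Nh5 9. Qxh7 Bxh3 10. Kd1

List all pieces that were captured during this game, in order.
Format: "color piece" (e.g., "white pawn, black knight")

Tracking captures:
  Qxh7: captured black pawn
  Bxh3: captured white pawn

black pawn, white pawn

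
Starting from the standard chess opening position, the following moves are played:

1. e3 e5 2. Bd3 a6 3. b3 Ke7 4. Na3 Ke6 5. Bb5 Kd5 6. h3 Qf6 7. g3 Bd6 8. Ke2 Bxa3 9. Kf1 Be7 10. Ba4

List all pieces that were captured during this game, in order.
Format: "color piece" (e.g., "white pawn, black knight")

Tracking captures:
  Bxa3: captured white knight

white knight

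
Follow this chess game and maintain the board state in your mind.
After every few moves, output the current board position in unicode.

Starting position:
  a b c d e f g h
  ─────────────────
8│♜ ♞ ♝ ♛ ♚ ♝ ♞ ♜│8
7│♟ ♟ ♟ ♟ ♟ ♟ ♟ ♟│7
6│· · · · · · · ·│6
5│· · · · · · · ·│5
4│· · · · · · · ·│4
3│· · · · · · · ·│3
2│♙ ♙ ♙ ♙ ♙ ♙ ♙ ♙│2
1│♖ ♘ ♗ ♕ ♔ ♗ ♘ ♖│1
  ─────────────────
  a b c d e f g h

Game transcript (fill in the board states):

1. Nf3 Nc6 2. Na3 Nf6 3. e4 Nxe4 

  a b c d e f g h
  ─────────────────
8│♜ · ♝ ♛ ♚ ♝ · ♜│8
7│♟ ♟ ♟ ♟ ♟ ♟ ♟ ♟│7
6│· · ♞ · · · · ·│6
5│· · · · · · · ·│5
4│· · · · ♞ · · ·│4
3│♘ · · · · ♘ · ·│3
2│♙ ♙ ♙ ♙ · ♙ ♙ ♙│2
1│♖ · ♗ ♕ ♔ ♗ · ♖│1
  ─────────────────
  a b c d e f g h

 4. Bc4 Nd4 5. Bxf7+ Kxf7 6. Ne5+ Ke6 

  a b c d e f g h
  ─────────────────
8│♜ · ♝ ♛ · ♝ · ♜│8
7│♟ ♟ ♟ ♟ ♟ · ♟ ♟│7
6│· · · · ♚ · · ·│6
5│· · · · ♘ · · ·│5
4│· · · ♞ ♞ · · ·│4
3│♘ · · · · · · ·│3
2│♙ ♙ ♙ ♙ · ♙ ♙ ♙│2
1│♖ · ♗ ♕ ♔ · · ♖│1
  ─────────────────
  a b c d e f g h

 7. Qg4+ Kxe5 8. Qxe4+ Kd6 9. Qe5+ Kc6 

  a b c d e f g h
  ─────────────────
8│♜ · ♝ ♛ · ♝ · ♜│8
7│♟ ♟ ♟ ♟ ♟ · ♟ ♟│7
6│· · ♚ · · · · ·│6
5│· · · · ♕ · · ·│5
4│· · · ♞ · · · ·│4
3│♘ · · · · · · ·│3
2│♙ ♙ ♙ ♙ · ♙ ♙ ♙│2
1│♖ · ♗ · ♔ · · ♖│1
  ─────────────────
  a b c d e f g h

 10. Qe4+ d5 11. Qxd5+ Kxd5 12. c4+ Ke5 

  a b c d e f g h
  ─────────────────
8│♜ · ♝ ♛ · ♝ · ♜│8
7│♟ ♟ ♟ · ♟ · ♟ ♟│7
6│· · · · · · · ·│6
5│· · · · ♚ · · ·│5
4│· · ♙ ♞ · · · ·│4
3│♘ · · · · · · ·│3
2│♙ ♙ · ♙ · ♙ ♙ ♙│2
1│♖ · ♗ · ♔ · · ♖│1
  ─────────────────
  a b c d e f g h

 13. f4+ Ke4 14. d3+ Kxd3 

  a b c d e f g h
  ─────────────────
8│♜ · ♝ ♛ · ♝ · ♜│8
7│♟ ♟ ♟ · ♟ · ♟ ♟│7
6│· · · · · · · ·│6
5│· · · · · · · ·│5
4│· · ♙ ♞ · ♙ · ·│4
3│♘ · · ♚ · · · ·│3
2│♙ ♙ · · · · ♙ ♙│2
1│♖ · ♗ · ♔ · · ♖│1
  ─────────────────
  a b c d e f g h


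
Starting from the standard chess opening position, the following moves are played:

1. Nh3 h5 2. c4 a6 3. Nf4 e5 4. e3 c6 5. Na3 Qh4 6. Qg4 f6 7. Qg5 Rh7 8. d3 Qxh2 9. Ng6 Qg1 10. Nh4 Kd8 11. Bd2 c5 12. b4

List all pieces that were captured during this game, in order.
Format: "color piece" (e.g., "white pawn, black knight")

Tracking captures:
  Qxh2: captured white pawn

white pawn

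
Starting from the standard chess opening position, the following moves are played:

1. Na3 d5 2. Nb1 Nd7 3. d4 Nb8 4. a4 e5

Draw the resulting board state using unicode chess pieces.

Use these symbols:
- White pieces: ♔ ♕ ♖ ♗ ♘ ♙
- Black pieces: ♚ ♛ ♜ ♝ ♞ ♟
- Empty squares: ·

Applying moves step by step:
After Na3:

♜ ♞ ♝ ♛ ♚ ♝ ♞ ♜
♟ ♟ ♟ ♟ ♟ ♟ ♟ ♟
· · · · · · · ·
· · · · · · · ·
· · · · · · · ·
♘ · · · · · · ·
♙ ♙ ♙ ♙ ♙ ♙ ♙ ♙
♖ · ♗ ♕ ♔ ♗ ♘ ♖


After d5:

♜ ♞ ♝ ♛ ♚ ♝ ♞ ♜
♟ ♟ ♟ · ♟ ♟ ♟ ♟
· · · · · · · ·
· · · ♟ · · · ·
· · · · · · · ·
♘ · · · · · · ·
♙ ♙ ♙ ♙ ♙ ♙ ♙ ♙
♖ · ♗ ♕ ♔ ♗ ♘ ♖


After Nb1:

♜ ♞ ♝ ♛ ♚ ♝ ♞ ♜
♟ ♟ ♟ · ♟ ♟ ♟ ♟
· · · · · · · ·
· · · ♟ · · · ·
· · · · · · · ·
· · · · · · · ·
♙ ♙ ♙ ♙ ♙ ♙ ♙ ♙
♖ ♘ ♗ ♕ ♔ ♗ ♘ ♖


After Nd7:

♜ · ♝ ♛ ♚ ♝ ♞ ♜
♟ ♟ ♟ ♞ ♟ ♟ ♟ ♟
· · · · · · · ·
· · · ♟ · · · ·
· · · · · · · ·
· · · · · · · ·
♙ ♙ ♙ ♙ ♙ ♙ ♙ ♙
♖ ♘ ♗ ♕ ♔ ♗ ♘ ♖


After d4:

♜ · ♝ ♛ ♚ ♝ ♞ ♜
♟ ♟ ♟ ♞ ♟ ♟ ♟ ♟
· · · · · · · ·
· · · ♟ · · · ·
· · · ♙ · · · ·
· · · · · · · ·
♙ ♙ ♙ · ♙ ♙ ♙ ♙
♖ ♘ ♗ ♕ ♔ ♗ ♘ ♖


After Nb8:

♜ ♞ ♝ ♛ ♚ ♝ ♞ ♜
♟ ♟ ♟ · ♟ ♟ ♟ ♟
· · · · · · · ·
· · · ♟ · · · ·
· · · ♙ · · · ·
· · · · · · · ·
♙ ♙ ♙ · ♙ ♙ ♙ ♙
♖ ♘ ♗ ♕ ♔ ♗ ♘ ♖


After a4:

♜ ♞ ♝ ♛ ♚ ♝ ♞ ♜
♟ ♟ ♟ · ♟ ♟ ♟ ♟
· · · · · · · ·
· · · ♟ · · · ·
♙ · · ♙ · · · ·
· · · · · · · ·
· ♙ ♙ · ♙ ♙ ♙ ♙
♖ ♘ ♗ ♕ ♔ ♗ ♘ ♖


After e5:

♜ ♞ ♝ ♛ ♚ ♝ ♞ ♜
♟ ♟ ♟ · · ♟ ♟ ♟
· · · · · · · ·
· · · ♟ ♟ · · ·
♙ · · ♙ · · · ·
· · · · · · · ·
· ♙ ♙ · ♙ ♙ ♙ ♙
♖ ♘ ♗ ♕ ♔ ♗ ♘ ♖



  a b c d e f g h
  ─────────────────
8│♜ ♞ ♝ ♛ ♚ ♝ ♞ ♜│8
7│♟ ♟ ♟ · · ♟ ♟ ♟│7
6│· · · · · · · ·│6
5│· · · ♟ ♟ · · ·│5
4│♙ · · ♙ · · · ·│4
3│· · · · · · · ·│3
2│· ♙ ♙ · ♙ ♙ ♙ ♙│2
1│♖ ♘ ♗ ♕ ♔ ♗ ♘ ♖│1
  ─────────────────
  a b c d e f g h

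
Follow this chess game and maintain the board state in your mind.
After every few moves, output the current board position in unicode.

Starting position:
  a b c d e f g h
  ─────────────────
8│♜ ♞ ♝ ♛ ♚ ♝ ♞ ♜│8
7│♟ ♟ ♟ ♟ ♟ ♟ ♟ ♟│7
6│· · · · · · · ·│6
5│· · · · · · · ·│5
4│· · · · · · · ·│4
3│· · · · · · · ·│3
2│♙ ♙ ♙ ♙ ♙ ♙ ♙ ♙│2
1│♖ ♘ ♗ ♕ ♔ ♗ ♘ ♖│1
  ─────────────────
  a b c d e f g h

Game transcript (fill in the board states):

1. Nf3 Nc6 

  a b c d e f g h
  ─────────────────
8│♜ · ♝ ♛ ♚ ♝ ♞ ♜│8
7│♟ ♟ ♟ ♟ ♟ ♟ ♟ ♟│7
6│· · ♞ · · · · ·│6
5│· · · · · · · ·│5
4│· · · · · · · ·│4
3│· · · · · ♘ · ·│3
2│♙ ♙ ♙ ♙ ♙ ♙ ♙ ♙│2
1│♖ ♘ ♗ ♕ ♔ ♗ · ♖│1
  ─────────────────
  a b c d e f g h

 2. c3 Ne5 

  a b c d e f g h
  ─────────────────
8│♜ · ♝ ♛ ♚ ♝ ♞ ♜│8
7│♟ ♟ ♟ ♟ ♟ ♟ ♟ ♟│7
6│· · · · · · · ·│6
5│· · · · ♞ · · ·│5
4│· · · · · · · ·│4
3│· · ♙ · · ♘ · ·│3
2│♙ ♙ · ♙ ♙ ♙ ♙ ♙│2
1│♖ ♘ ♗ ♕ ♔ ♗ · ♖│1
  ─────────────────
  a b c d e f g h

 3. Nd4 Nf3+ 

  a b c d e f g h
  ─────────────────
8│♜ · ♝ ♛ ♚ ♝ ♞ ♜│8
7│♟ ♟ ♟ ♟ ♟ ♟ ♟ ♟│7
6│· · · · · · · ·│6
5│· · · · · · · ·│5
4│· · · ♘ · · · ·│4
3│· · ♙ · · ♞ · ·│3
2│♙ ♙ · ♙ ♙ ♙ ♙ ♙│2
1│♖ ♘ ♗ ♕ ♔ ♗ · ♖│1
  ─────────────────
  a b c d e f g h

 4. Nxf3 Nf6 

  a b c d e f g h
  ─────────────────
8│♜ · ♝ ♛ ♚ ♝ · ♜│8
7│♟ ♟ ♟ ♟ ♟ ♟ ♟ ♟│7
6│· · · · · ♞ · ·│6
5│· · · · · · · ·│5
4│· · · · · · · ·│4
3│· · ♙ · · ♘ · ·│3
2│♙ ♙ · ♙ ♙ ♙ ♙ ♙│2
1│♖ ♘ ♗ ♕ ♔ ♗ · ♖│1
  ─────────────────
  a b c d e f g h

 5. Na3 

  a b c d e f g h
  ─────────────────
8│♜ · ♝ ♛ ♚ ♝ · ♜│8
7│♟ ♟ ♟ ♟ ♟ ♟ ♟ ♟│7
6│· · · · · ♞ · ·│6
5│· · · · · · · ·│5
4│· · · · · · · ·│4
3│♘ · ♙ · · ♘ · ·│3
2│♙ ♙ · ♙ ♙ ♙ ♙ ♙│2
1│♖ · ♗ ♕ ♔ ♗ · ♖│1
  ─────────────────
  a b c d e f g h


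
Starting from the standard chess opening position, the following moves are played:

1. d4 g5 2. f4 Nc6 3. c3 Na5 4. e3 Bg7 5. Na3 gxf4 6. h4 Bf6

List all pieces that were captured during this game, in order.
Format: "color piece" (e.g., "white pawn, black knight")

Tracking captures:
  gxf4: captured white pawn

white pawn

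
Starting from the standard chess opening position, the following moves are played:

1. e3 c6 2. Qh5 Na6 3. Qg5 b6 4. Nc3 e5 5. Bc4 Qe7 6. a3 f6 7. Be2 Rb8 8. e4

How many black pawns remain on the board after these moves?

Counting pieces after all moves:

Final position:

  a b c d e f g h
  ─────────────────
8│· ♜ ♝ · ♚ ♝ ♞ ♜│8
7│♟ · · ♟ ♛ · ♟ ♟│7
6│♞ ♟ ♟ · · ♟ · ·│6
5│· · · · ♟ · ♕ ·│5
4│· · · · ♙ · · ·│4
3│♙ · ♘ · · · · ·│3
2│· ♙ ♙ ♙ ♗ ♙ ♙ ♙│2
1│♖ · ♗ · ♔ · ♘ ♖│1
  ─────────────────
  a b c d e f g h


8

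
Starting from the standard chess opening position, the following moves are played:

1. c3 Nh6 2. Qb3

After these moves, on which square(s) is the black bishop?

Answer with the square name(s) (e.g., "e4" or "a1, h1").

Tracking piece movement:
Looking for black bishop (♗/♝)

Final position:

  a b c d e f g h
  ─────────────────
8│♜ ♞ ♝ ♛ ♚ ♝ · ♜│8
7│♟ ♟ ♟ ♟ ♟ ♟ ♟ ♟│7
6│· · · · · · · ♞│6
5│· · · · · · · ·│5
4│· · · · · · · ·│4
3│· ♕ ♙ · · · · ·│3
2│♙ ♙ · ♙ ♙ ♙ ♙ ♙│2
1│♖ ♘ ♗ · ♔ ♗ ♘ ♖│1
  ─────────────────
  a b c d e f g h


c8, f8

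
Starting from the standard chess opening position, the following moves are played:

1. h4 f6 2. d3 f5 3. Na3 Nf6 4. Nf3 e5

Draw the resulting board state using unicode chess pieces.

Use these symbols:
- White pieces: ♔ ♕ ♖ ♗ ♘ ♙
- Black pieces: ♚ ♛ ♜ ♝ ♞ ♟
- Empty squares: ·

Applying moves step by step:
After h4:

♜ ♞ ♝ ♛ ♚ ♝ ♞ ♜
♟ ♟ ♟ ♟ ♟ ♟ ♟ ♟
· · · · · · · ·
· · · · · · · ·
· · · · · · · ♙
· · · · · · · ·
♙ ♙ ♙ ♙ ♙ ♙ ♙ ·
♖ ♘ ♗ ♕ ♔ ♗ ♘ ♖


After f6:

♜ ♞ ♝ ♛ ♚ ♝ ♞ ♜
♟ ♟ ♟ ♟ ♟ · ♟ ♟
· · · · · ♟ · ·
· · · · · · · ·
· · · · · · · ♙
· · · · · · · ·
♙ ♙ ♙ ♙ ♙ ♙ ♙ ·
♖ ♘ ♗ ♕ ♔ ♗ ♘ ♖


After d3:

♜ ♞ ♝ ♛ ♚ ♝ ♞ ♜
♟ ♟ ♟ ♟ ♟ · ♟ ♟
· · · · · ♟ · ·
· · · · · · · ·
· · · · · · · ♙
· · · ♙ · · · ·
♙ ♙ ♙ · ♙ ♙ ♙ ·
♖ ♘ ♗ ♕ ♔ ♗ ♘ ♖


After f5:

♜ ♞ ♝ ♛ ♚ ♝ ♞ ♜
♟ ♟ ♟ ♟ ♟ · ♟ ♟
· · · · · · · ·
· · · · · ♟ · ·
· · · · · · · ♙
· · · ♙ · · · ·
♙ ♙ ♙ · ♙ ♙ ♙ ·
♖ ♘ ♗ ♕ ♔ ♗ ♘ ♖


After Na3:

♜ ♞ ♝ ♛ ♚ ♝ ♞ ♜
♟ ♟ ♟ ♟ ♟ · ♟ ♟
· · · · · · · ·
· · · · · ♟ · ·
· · · · · · · ♙
♘ · · ♙ · · · ·
♙ ♙ ♙ · ♙ ♙ ♙ ·
♖ · ♗ ♕ ♔ ♗ ♘ ♖


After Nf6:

♜ ♞ ♝ ♛ ♚ ♝ · ♜
♟ ♟ ♟ ♟ ♟ · ♟ ♟
· · · · · ♞ · ·
· · · · · ♟ · ·
· · · · · · · ♙
♘ · · ♙ · · · ·
♙ ♙ ♙ · ♙ ♙ ♙ ·
♖ · ♗ ♕ ♔ ♗ ♘ ♖


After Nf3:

♜ ♞ ♝ ♛ ♚ ♝ · ♜
♟ ♟ ♟ ♟ ♟ · ♟ ♟
· · · · · ♞ · ·
· · · · · ♟ · ·
· · · · · · · ♙
♘ · · ♙ · ♘ · ·
♙ ♙ ♙ · ♙ ♙ ♙ ·
♖ · ♗ ♕ ♔ ♗ · ♖


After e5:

♜ ♞ ♝ ♛ ♚ ♝ · ♜
♟ ♟ ♟ ♟ · · ♟ ♟
· · · · · ♞ · ·
· · · · ♟ ♟ · ·
· · · · · · · ♙
♘ · · ♙ · ♘ · ·
♙ ♙ ♙ · ♙ ♙ ♙ ·
♖ · ♗ ♕ ♔ ♗ · ♖



  a b c d e f g h
  ─────────────────
8│♜ ♞ ♝ ♛ ♚ ♝ · ♜│8
7│♟ ♟ ♟ ♟ · · ♟ ♟│7
6│· · · · · ♞ · ·│6
5│· · · · ♟ ♟ · ·│5
4│· · · · · · · ♙│4
3│♘ · · ♙ · ♘ · ·│3
2│♙ ♙ ♙ · ♙ ♙ ♙ ·│2
1│♖ · ♗ ♕ ♔ ♗ · ♖│1
  ─────────────────
  a b c d e f g h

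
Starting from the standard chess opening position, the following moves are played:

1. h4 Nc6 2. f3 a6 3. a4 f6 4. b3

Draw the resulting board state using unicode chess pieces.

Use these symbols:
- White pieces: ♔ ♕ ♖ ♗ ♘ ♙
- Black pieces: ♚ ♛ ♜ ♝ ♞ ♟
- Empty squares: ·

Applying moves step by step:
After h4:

♜ ♞ ♝ ♛ ♚ ♝ ♞ ♜
♟ ♟ ♟ ♟ ♟ ♟ ♟ ♟
· · · · · · · ·
· · · · · · · ·
· · · · · · · ♙
· · · · · · · ·
♙ ♙ ♙ ♙ ♙ ♙ ♙ ·
♖ ♘ ♗ ♕ ♔ ♗ ♘ ♖


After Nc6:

♜ · ♝ ♛ ♚ ♝ ♞ ♜
♟ ♟ ♟ ♟ ♟ ♟ ♟ ♟
· · ♞ · · · · ·
· · · · · · · ·
· · · · · · · ♙
· · · · · · · ·
♙ ♙ ♙ ♙ ♙ ♙ ♙ ·
♖ ♘ ♗ ♕ ♔ ♗ ♘ ♖


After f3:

♜ · ♝ ♛ ♚ ♝ ♞ ♜
♟ ♟ ♟ ♟ ♟ ♟ ♟ ♟
· · ♞ · · · · ·
· · · · · · · ·
· · · · · · · ♙
· · · · · ♙ · ·
♙ ♙ ♙ ♙ ♙ · ♙ ·
♖ ♘ ♗ ♕ ♔ ♗ ♘ ♖


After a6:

♜ · ♝ ♛ ♚ ♝ ♞ ♜
· ♟ ♟ ♟ ♟ ♟ ♟ ♟
♟ · ♞ · · · · ·
· · · · · · · ·
· · · · · · · ♙
· · · · · ♙ · ·
♙ ♙ ♙ ♙ ♙ · ♙ ·
♖ ♘ ♗ ♕ ♔ ♗ ♘ ♖


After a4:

♜ · ♝ ♛ ♚ ♝ ♞ ♜
· ♟ ♟ ♟ ♟ ♟ ♟ ♟
♟ · ♞ · · · · ·
· · · · · · · ·
♙ · · · · · · ♙
· · · · · ♙ · ·
· ♙ ♙ ♙ ♙ · ♙ ·
♖ ♘ ♗ ♕ ♔ ♗ ♘ ♖


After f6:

♜ · ♝ ♛ ♚ ♝ ♞ ♜
· ♟ ♟ ♟ ♟ · ♟ ♟
♟ · ♞ · · ♟ · ·
· · · · · · · ·
♙ · · · · · · ♙
· · · · · ♙ · ·
· ♙ ♙ ♙ ♙ · ♙ ·
♖ ♘ ♗ ♕ ♔ ♗ ♘ ♖


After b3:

♜ · ♝ ♛ ♚ ♝ ♞ ♜
· ♟ ♟ ♟ ♟ · ♟ ♟
♟ · ♞ · · ♟ · ·
· · · · · · · ·
♙ · · · · · · ♙
· ♙ · · · ♙ · ·
· · ♙ ♙ ♙ · ♙ ·
♖ ♘ ♗ ♕ ♔ ♗ ♘ ♖



  a b c d e f g h
  ─────────────────
8│♜ · ♝ ♛ ♚ ♝ ♞ ♜│8
7│· ♟ ♟ ♟ ♟ · ♟ ♟│7
6│♟ · ♞ · · ♟ · ·│6
5│· · · · · · · ·│5
4│♙ · · · · · · ♙│4
3│· ♙ · · · ♙ · ·│3
2│· · ♙ ♙ ♙ · ♙ ·│2
1│♖ ♘ ♗ ♕ ♔ ♗ ♘ ♖│1
  ─────────────────
  a b c d e f g h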